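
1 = 1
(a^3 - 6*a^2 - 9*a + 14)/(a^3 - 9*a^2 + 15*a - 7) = (a + 2)/(a - 1)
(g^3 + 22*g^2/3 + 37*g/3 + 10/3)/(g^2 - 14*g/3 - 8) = (3*g^3 + 22*g^2 + 37*g + 10)/(3*g^2 - 14*g - 24)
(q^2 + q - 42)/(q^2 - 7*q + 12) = (q^2 + q - 42)/(q^2 - 7*q + 12)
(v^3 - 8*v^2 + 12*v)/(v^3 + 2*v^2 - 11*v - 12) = v*(v^2 - 8*v + 12)/(v^3 + 2*v^2 - 11*v - 12)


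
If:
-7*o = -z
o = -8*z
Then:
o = 0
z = 0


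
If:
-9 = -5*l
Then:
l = 9/5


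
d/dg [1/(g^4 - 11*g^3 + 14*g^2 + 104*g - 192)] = (-4*g^3 + 33*g^2 - 28*g - 104)/(g^4 - 11*g^3 + 14*g^2 + 104*g - 192)^2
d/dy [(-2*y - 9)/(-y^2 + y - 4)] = (2*y^2 - 2*y - (2*y - 1)*(2*y + 9) + 8)/(y^2 - y + 4)^2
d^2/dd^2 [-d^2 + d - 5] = -2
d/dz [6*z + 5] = 6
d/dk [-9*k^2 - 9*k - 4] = -18*k - 9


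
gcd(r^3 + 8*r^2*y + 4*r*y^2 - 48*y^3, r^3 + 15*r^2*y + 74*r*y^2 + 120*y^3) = r^2 + 10*r*y + 24*y^2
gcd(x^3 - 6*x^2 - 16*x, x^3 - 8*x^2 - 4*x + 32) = x^2 - 6*x - 16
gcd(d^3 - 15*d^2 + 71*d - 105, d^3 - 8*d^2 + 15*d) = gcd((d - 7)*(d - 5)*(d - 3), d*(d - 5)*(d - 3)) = d^2 - 8*d + 15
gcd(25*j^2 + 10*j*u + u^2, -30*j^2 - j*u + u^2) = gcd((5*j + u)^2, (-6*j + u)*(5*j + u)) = 5*j + u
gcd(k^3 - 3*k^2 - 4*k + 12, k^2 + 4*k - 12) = k - 2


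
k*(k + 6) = k^2 + 6*k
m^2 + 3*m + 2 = (m + 1)*(m + 2)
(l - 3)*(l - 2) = l^2 - 5*l + 6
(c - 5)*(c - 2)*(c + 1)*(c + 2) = c^4 - 4*c^3 - 9*c^2 + 16*c + 20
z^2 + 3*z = z*(z + 3)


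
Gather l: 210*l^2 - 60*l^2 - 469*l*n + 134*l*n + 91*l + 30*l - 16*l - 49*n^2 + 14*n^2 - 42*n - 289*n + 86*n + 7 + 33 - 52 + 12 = 150*l^2 + l*(105 - 335*n) - 35*n^2 - 245*n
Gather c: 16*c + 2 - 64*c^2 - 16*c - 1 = 1 - 64*c^2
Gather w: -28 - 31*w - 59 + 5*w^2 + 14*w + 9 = 5*w^2 - 17*w - 78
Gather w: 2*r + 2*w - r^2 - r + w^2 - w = -r^2 + r + w^2 + w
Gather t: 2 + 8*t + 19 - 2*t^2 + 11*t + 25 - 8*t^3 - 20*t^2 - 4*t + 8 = -8*t^3 - 22*t^2 + 15*t + 54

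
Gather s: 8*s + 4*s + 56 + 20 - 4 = 12*s + 72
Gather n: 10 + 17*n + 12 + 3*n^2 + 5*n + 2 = 3*n^2 + 22*n + 24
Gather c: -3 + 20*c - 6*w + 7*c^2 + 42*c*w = 7*c^2 + c*(42*w + 20) - 6*w - 3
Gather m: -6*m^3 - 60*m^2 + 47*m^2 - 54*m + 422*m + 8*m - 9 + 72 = -6*m^3 - 13*m^2 + 376*m + 63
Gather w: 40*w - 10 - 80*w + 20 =10 - 40*w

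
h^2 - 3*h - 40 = (h - 8)*(h + 5)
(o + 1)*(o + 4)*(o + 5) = o^3 + 10*o^2 + 29*o + 20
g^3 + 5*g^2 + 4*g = g*(g + 1)*(g + 4)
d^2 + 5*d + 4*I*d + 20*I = (d + 5)*(d + 4*I)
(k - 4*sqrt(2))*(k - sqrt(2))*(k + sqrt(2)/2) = k^3 - 9*sqrt(2)*k^2/2 + 3*k + 4*sqrt(2)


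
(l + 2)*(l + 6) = l^2 + 8*l + 12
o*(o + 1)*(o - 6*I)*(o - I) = o^4 + o^3 - 7*I*o^3 - 6*o^2 - 7*I*o^2 - 6*o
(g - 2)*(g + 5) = g^2 + 3*g - 10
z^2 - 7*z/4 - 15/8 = (z - 5/2)*(z + 3/4)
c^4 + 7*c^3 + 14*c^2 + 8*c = c*(c + 1)*(c + 2)*(c + 4)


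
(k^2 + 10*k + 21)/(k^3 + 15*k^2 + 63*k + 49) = (k + 3)/(k^2 + 8*k + 7)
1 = 1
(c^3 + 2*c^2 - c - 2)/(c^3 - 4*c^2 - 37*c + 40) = (c^2 + 3*c + 2)/(c^2 - 3*c - 40)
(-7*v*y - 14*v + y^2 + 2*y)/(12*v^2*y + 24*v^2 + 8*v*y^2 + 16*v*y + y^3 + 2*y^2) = (-7*v + y)/(12*v^2 + 8*v*y + y^2)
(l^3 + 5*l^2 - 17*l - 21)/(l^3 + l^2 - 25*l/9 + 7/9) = 9*(l^3 + 5*l^2 - 17*l - 21)/(9*l^3 + 9*l^2 - 25*l + 7)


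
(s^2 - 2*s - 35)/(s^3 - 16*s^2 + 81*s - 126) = (s + 5)/(s^2 - 9*s + 18)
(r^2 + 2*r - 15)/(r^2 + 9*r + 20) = (r - 3)/(r + 4)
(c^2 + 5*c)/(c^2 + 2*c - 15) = c/(c - 3)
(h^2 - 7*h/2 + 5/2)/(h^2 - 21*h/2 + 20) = (h - 1)/(h - 8)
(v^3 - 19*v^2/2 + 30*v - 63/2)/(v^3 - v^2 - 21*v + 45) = (v - 7/2)/(v + 5)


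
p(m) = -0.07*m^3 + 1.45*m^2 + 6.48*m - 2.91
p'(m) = -0.21*m^2 + 2.9*m + 6.48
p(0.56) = 1.16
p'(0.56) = 8.04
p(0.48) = 0.53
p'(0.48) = 7.82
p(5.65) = 67.36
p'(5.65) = 16.16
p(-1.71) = -9.40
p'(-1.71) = 0.91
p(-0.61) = -6.31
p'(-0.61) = 4.63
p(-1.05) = -8.03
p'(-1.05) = 3.20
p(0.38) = -0.24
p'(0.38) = 7.55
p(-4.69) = 5.81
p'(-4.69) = -11.74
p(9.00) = 121.83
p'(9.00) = 15.57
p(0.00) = -2.91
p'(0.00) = 6.48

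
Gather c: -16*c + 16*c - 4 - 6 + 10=0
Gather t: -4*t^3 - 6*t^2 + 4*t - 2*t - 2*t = -4*t^3 - 6*t^2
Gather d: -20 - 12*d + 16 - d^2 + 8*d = -d^2 - 4*d - 4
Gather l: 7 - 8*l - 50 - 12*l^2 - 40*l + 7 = -12*l^2 - 48*l - 36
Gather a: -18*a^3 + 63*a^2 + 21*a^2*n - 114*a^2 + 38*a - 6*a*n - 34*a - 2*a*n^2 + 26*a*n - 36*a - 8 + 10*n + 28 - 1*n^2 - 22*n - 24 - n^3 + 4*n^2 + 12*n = -18*a^3 + a^2*(21*n - 51) + a*(-2*n^2 + 20*n - 32) - n^3 + 3*n^2 - 4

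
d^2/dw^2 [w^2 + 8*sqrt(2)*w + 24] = 2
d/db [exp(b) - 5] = exp(b)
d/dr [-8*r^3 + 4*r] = 4 - 24*r^2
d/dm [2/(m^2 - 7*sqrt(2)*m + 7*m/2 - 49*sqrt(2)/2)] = 4*(-4*m - 7 + 14*sqrt(2))/(2*m^2 - 14*sqrt(2)*m + 7*m - 49*sqrt(2))^2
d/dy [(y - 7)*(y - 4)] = 2*y - 11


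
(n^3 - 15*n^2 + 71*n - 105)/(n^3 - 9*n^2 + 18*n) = (n^2 - 12*n + 35)/(n*(n - 6))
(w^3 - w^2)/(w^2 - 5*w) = w*(w - 1)/(w - 5)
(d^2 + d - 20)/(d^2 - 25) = (d - 4)/(d - 5)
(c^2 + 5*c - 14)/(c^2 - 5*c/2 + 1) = 2*(c + 7)/(2*c - 1)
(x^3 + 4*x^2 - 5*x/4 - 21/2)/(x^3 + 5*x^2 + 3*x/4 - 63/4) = (x + 2)/(x + 3)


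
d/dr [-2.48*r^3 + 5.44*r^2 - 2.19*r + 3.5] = -7.44*r^2 + 10.88*r - 2.19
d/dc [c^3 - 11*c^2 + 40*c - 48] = 3*c^2 - 22*c + 40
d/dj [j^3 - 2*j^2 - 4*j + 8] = 3*j^2 - 4*j - 4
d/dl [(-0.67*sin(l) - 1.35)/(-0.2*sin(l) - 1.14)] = 0.4938*cos(l)/(0.2*sin(l) + 1.14)^2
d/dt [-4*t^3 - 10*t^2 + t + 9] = -12*t^2 - 20*t + 1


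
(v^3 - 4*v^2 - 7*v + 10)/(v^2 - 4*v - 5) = (v^2 + v - 2)/(v + 1)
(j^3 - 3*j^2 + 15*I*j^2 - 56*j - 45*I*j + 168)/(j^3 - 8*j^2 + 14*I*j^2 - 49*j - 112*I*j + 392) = (j^2 + j*(-3 + 8*I) - 24*I)/(j^2 + j*(-8 + 7*I) - 56*I)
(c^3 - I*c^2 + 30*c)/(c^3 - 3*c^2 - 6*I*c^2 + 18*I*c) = (c + 5*I)/(c - 3)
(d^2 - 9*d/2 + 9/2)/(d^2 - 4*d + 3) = (d - 3/2)/(d - 1)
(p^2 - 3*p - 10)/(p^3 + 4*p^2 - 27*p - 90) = (p + 2)/(p^2 + 9*p + 18)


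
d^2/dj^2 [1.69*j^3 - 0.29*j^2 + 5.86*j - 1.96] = 10.14*j - 0.58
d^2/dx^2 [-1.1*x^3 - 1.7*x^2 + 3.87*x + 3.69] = -6.6*x - 3.4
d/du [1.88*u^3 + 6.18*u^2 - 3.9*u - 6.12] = 5.64*u^2 + 12.36*u - 3.9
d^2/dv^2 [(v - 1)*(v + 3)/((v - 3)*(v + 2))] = 6*(v^3 + 3*v^2 + 15*v + 1)/(v^6 - 3*v^5 - 15*v^4 + 35*v^3 + 90*v^2 - 108*v - 216)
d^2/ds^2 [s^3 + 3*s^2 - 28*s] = 6*s + 6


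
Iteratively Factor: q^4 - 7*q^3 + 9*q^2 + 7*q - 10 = (q + 1)*(q^3 - 8*q^2 + 17*q - 10) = (q - 5)*(q + 1)*(q^2 - 3*q + 2) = (q - 5)*(q - 1)*(q + 1)*(q - 2)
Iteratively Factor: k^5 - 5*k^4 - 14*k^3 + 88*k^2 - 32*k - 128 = (k + 4)*(k^4 - 9*k^3 + 22*k^2 - 32) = (k - 2)*(k + 4)*(k^3 - 7*k^2 + 8*k + 16) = (k - 4)*(k - 2)*(k + 4)*(k^2 - 3*k - 4) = (k - 4)^2*(k - 2)*(k + 4)*(k + 1)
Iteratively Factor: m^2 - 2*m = (m - 2)*(m)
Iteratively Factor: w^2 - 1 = (w - 1)*(w + 1)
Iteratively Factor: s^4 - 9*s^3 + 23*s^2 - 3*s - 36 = (s + 1)*(s^3 - 10*s^2 + 33*s - 36) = (s - 3)*(s + 1)*(s^2 - 7*s + 12) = (s - 3)^2*(s + 1)*(s - 4)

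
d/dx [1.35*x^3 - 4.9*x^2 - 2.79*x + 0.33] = 4.05*x^2 - 9.8*x - 2.79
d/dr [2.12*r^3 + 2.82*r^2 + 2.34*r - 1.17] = 6.36*r^2 + 5.64*r + 2.34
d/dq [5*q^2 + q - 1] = 10*q + 1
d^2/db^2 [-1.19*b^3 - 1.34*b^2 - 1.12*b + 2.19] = -7.14*b - 2.68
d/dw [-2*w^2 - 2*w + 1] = -4*w - 2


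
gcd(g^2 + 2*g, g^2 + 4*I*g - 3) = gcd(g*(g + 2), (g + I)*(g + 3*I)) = 1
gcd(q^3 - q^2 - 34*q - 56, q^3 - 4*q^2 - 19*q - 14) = q^2 - 5*q - 14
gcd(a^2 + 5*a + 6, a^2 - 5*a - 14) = a + 2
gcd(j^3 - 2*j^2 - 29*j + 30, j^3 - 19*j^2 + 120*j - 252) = j - 6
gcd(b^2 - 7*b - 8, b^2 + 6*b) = 1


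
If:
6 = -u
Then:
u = -6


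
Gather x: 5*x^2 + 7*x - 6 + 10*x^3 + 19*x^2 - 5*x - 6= 10*x^3 + 24*x^2 + 2*x - 12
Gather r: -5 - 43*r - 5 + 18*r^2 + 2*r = 18*r^2 - 41*r - 10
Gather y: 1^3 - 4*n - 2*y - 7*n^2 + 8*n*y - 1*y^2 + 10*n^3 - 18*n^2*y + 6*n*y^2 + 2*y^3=10*n^3 - 7*n^2 - 4*n + 2*y^3 + y^2*(6*n - 1) + y*(-18*n^2 + 8*n - 2) + 1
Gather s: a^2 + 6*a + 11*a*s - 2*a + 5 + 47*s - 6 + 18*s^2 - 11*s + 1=a^2 + 4*a + 18*s^2 + s*(11*a + 36)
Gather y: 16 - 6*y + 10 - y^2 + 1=-y^2 - 6*y + 27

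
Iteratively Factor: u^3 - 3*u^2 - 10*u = (u + 2)*(u^2 - 5*u) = (u - 5)*(u + 2)*(u)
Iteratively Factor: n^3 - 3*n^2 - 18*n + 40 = (n - 2)*(n^2 - n - 20) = (n - 2)*(n + 4)*(n - 5)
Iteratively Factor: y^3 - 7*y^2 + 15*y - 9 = (y - 3)*(y^2 - 4*y + 3) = (y - 3)*(y - 1)*(y - 3)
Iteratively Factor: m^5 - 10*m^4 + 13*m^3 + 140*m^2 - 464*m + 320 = (m - 5)*(m^4 - 5*m^3 - 12*m^2 + 80*m - 64) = (m - 5)*(m - 4)*(m^3 - m^2 - 16*m + 16) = (m - 5)*(m - 4)*(m - 1)*(m^2 - 16) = (m - 5)*(m - 4)*(m - 1)*(m + 4)*(m - 4)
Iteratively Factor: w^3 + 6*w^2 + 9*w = (w + 3)*(w^2 + 3*w) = w*(w + 3)*(w + 3)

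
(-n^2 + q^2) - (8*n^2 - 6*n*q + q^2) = -9*n^2 + 6*n*q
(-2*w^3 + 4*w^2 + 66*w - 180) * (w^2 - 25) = -2*w^5 + 4*w^4 + 116*w^3 - 280*w^2 - 1650*w + 4500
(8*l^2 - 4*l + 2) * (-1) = -8*l^2 + 4*l - 2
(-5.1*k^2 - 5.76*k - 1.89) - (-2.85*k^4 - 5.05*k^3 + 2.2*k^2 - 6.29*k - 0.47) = 2.85*k^4 + 5.05*k^3 - 7.3*k^2 + 0.53*k - 1.42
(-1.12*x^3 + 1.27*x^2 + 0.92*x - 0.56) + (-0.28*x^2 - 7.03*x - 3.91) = -1.12*x^3 + 0.99*x^2 - 6.11*x - 4.47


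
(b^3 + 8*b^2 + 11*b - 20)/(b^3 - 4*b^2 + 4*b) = (b^3 + 8*b^2 + 11*b - 20)/(b*(b^2 - 4*b + 4))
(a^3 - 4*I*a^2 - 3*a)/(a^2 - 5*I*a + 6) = a*(a^2 - 4*I*a - 3)/(a^2 - 5*I*a + 6)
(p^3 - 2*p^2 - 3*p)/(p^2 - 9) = p*(p + 1)/(p + 3)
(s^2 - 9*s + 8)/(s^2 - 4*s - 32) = (s - 1)/(s + 4)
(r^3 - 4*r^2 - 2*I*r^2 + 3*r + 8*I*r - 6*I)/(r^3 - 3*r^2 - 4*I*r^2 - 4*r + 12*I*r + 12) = (r - 1)/(r - 2*I)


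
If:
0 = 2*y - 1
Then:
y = 1/2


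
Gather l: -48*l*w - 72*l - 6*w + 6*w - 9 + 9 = l*(-48*w - 72)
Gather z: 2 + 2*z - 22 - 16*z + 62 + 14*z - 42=0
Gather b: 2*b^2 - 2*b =2*b^2 - 2*b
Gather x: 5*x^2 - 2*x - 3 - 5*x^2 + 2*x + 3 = 0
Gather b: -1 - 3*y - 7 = -3*y - 8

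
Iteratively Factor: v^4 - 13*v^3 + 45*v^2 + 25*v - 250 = (v - 5)*(v^3 - 8*v^2 + 5*v + 50) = (v - 5)^2*(v^2 - 3*v - 10) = (v - 5)^2*(v + 2)*(v - 5)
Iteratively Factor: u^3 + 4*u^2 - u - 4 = (u + 4)*(u^2 - 1) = (u + 1)*(u + 4)*(u - 1)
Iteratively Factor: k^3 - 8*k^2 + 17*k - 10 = (k - 2)*(k^2 - 6*k + 5) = (k - 2)*(k - 1)*(k - 5)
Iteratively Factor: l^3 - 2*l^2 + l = (l - 1)*(l^2 - l) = l*(l - 1)*(l - 1)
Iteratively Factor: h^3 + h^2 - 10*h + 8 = (h - 1)*(h^2 + 2*h - 8) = (h - 1)*(h + 4)*(h - 2)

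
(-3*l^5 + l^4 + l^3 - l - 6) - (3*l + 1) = -3*l^5 + l^4 + l^3 - 4*l - 7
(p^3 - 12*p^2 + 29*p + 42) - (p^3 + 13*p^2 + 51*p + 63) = -25*p^2 - 22*p - 21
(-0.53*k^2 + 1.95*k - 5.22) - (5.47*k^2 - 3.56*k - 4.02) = -6.0*k^2 + 5.51*k - 1.2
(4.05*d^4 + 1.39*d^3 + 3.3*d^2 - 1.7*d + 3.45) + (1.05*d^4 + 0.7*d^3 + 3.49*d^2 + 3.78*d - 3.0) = 5.1*d^4 + 2.09*d^3 + 6.79*d^2 + 2.08*d + 0.45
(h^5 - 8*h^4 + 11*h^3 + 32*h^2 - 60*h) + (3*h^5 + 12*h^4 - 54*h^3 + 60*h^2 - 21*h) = 4*h^5 + 4*h^4 - 43*h^3 + 92*h^2 - 81*h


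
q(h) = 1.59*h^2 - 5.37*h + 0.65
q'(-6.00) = -24.45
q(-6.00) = 90.11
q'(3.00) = 4.17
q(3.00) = -1.15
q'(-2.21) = -12.40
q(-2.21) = 20.28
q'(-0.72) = -7.66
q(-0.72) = 5.34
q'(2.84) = 3.66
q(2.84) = -1.78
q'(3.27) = 5.03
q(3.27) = 0.09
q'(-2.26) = -12.56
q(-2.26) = 20.91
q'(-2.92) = -14.66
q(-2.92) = 29.89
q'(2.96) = 4.04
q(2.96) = -1.31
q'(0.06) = -5.18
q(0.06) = 0.33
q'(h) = 3.18*h - 5.37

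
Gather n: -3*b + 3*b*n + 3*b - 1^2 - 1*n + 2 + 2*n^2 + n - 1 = 3*b*n + 2*n^2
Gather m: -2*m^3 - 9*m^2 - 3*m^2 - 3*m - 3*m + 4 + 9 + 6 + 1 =-2*m^3 - 12*m^2 - 6*m + 20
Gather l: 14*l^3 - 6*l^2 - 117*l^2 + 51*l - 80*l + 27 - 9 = 14*l^3 - 123*l^2 - 29*l + 18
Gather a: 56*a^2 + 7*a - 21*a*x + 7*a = 56*a^2 + a*(14 - 21*x)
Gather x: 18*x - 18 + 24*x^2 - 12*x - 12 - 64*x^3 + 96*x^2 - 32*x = -64*x^3 + 120*x^2 - 26*x - 30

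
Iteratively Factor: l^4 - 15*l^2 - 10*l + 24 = (l - 1)*(l^3 + l^2 - 14*l - 24) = (l - 1)*(l + 3)*(l^2 - 2*l - 8) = (l - 1)*(l + 2)*(l + 3)*(l - 4)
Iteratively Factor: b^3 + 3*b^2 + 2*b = (b)*(b^2 + 3*b + 2) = b*(b + 1)*(b + 2)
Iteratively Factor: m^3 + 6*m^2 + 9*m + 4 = (m + 1)*(m^2 + 5*m + 4) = (m + 1)*(m + 4)*(m + 1)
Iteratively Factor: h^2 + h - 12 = (h + 4)*(h - 3)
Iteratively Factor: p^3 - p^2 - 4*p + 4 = (p - 1)*(p^2 - 4) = (p - 2)*(p - 1)*(p + 2)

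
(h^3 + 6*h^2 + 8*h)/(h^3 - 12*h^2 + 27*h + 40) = h*(h^2 + 6*h + 8)/(h^3 - 12*h^2 + 27*h + 40)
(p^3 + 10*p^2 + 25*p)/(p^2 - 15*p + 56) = p*(p^2 + 10*p + 25)/(p^2 - 15*p + 56)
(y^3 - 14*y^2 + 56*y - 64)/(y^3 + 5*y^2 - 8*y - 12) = (y^2 - 12*y + 32)/(y^2 + 7*y + 6)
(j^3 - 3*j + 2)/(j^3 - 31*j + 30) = (j^2 + j - 2)/(j^2 + j - 30)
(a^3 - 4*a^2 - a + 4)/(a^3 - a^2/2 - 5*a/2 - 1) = 2*(a^2 - 5*a + 4)/(2*a^2 - 3*a - 2)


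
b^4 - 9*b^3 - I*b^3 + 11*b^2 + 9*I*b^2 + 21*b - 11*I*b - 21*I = (b - 7)*(b - 3)*(b + 1)*(b - I)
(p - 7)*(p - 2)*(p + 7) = p^3 - 2*p^2 - 49*p + 98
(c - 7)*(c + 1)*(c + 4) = c^3 - 2*c^2 - 31*c - 28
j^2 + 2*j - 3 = (j - 1)*(j + 3)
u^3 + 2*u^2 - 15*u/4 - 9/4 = (u - 3/2)*(u + 1/2)*(u + 3)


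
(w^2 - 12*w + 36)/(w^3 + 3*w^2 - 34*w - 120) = (w - 6)/(w^2 + 9*w + 20)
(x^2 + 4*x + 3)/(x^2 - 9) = (x + 1)/(x - 3)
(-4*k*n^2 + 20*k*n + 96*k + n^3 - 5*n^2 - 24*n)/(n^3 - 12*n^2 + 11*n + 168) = (-4*k + n)/(n - 7)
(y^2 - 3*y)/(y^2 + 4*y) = (y - 3)/(y + 4)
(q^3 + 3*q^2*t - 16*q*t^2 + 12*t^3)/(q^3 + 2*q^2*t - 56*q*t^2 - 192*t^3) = (q^2 - 3*q*t + 2*t^2)/(q^2 - 4*q*t - 32*t^2)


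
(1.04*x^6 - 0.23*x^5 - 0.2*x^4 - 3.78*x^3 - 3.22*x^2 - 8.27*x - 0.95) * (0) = 0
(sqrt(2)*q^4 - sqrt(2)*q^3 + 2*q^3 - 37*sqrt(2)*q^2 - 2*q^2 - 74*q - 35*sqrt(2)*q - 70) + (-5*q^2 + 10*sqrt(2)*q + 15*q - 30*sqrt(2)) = sqrt(2)*q^4 - sqrt(2)*q^3 + 2*q^3 - 37*sqrt(2)*q^2 - 7*q^2 - 59*q - 25*sqrt(2)*q - 70 - 30*sqrt(2)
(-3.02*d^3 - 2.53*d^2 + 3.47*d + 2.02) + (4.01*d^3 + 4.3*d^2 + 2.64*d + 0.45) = 0.99*d^3 + 1.77*d^2 + 6.11*d + 2.47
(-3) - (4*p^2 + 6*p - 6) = -4*p^2 - 6*p + 3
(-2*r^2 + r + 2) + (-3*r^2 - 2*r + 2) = -5*r^2 - r + 4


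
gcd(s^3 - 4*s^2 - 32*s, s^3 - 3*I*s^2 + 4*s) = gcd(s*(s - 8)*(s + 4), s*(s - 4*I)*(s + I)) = s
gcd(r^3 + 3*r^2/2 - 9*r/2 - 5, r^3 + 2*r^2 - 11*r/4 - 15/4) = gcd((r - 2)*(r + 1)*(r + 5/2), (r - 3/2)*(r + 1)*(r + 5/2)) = r^2 + 7*r/2 + 5/2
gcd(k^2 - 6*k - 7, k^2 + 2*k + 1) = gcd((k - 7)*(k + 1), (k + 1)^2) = k + 1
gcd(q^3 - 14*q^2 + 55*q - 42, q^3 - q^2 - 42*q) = q - 7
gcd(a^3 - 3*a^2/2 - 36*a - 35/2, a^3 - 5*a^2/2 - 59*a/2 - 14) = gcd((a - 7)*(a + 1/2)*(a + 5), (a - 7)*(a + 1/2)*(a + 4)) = a^2 - 13*a/2 - 7/2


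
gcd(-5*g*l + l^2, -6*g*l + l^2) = l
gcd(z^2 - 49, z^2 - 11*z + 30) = 1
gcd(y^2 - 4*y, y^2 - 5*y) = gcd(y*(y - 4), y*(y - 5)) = y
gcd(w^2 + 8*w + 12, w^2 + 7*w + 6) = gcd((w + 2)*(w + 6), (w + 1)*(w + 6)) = w + 6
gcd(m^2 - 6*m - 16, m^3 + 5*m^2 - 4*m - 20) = m + 2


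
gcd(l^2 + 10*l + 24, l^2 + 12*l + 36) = l + 6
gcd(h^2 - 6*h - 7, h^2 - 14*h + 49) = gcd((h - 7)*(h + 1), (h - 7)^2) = h - 7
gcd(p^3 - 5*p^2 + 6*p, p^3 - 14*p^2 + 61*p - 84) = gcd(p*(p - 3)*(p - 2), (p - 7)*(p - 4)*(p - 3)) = p - 3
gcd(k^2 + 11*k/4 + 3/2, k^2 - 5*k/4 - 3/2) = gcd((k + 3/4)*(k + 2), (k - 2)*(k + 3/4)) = k + 3/4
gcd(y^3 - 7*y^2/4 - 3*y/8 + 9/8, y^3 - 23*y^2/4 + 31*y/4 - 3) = y - 1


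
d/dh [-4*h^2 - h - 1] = -8*h - 1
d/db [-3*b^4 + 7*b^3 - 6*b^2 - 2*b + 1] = -12*b^3 + 21*b^2 - 12*b - 2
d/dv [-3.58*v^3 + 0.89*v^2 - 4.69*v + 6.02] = -10.74*v^2 + 1.78*v - 4.69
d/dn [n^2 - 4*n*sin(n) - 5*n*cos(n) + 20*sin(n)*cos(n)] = 5*n*sin(n) - 4*n*cos(n) + 2*n - 4*sin(n) - 5*cos(n) + 20*cos(2*n)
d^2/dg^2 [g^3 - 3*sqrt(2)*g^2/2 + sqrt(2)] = 6*g - 3*sqrt(2)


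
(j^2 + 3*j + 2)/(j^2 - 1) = (j + 2)/(j - 1)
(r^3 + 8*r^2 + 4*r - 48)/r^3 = 1 + 8/r + 4/r^2 - 48/r^3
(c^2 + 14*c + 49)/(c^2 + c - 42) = (c + 7)/(c - 6)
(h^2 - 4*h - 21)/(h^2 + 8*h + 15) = (h - 7)/(h + 5)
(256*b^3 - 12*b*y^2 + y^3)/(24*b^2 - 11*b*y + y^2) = (-32*b^2 - 4*b*y + y^2)/(-3*b + y)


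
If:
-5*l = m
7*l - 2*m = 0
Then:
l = 0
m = 0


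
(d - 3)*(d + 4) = d^2 + d - 12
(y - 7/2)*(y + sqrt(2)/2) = y^2 - 7*y/2 + sqrt(2)*y/2 - 7*sqrt(2)/4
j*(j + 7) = j^2 + 7*j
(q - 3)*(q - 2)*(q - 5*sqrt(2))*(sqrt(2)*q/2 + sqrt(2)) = sqrt(2)*q^4/2 - 5*q^3 - 3*sqrt(2)*q^3/2 - 2*sqrt(2)*q^2 + 15*q^2 + 6*sqrt(2)*q + 20*q - 60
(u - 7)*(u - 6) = u^2 - 13*u + 42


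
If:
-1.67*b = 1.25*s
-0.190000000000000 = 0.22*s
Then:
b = 0.65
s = -0.86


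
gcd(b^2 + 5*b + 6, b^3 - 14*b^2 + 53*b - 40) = 1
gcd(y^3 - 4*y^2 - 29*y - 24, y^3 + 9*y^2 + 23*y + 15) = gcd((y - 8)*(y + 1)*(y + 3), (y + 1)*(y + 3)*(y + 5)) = y^2 + 4*y + 3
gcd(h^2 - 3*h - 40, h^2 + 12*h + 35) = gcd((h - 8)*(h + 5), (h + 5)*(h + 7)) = h + 5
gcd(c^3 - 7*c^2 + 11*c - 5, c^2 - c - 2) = 1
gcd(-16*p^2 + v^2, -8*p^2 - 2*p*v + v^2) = 4*p - v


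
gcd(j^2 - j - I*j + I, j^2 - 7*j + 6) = j - 1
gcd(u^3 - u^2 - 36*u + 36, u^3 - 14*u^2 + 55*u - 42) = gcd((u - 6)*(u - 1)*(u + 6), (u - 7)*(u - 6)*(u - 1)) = u^2 - 7*u + 6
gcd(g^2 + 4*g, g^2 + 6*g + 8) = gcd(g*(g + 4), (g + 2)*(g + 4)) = g + 4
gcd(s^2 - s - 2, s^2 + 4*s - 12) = s - 2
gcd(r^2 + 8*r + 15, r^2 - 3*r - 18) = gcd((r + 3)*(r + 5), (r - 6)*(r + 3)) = r + 3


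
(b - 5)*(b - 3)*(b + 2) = b^3 - 6*b^2 - b + 30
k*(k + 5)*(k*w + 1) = k^3*w + 5*k^2*w + k^2 + 5*k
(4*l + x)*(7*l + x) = 28*l^2 + 11*l*x + x^2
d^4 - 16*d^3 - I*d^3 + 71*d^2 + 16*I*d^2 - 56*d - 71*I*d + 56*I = (d - 8)*(d - 7)*(d - 1)*(d - I)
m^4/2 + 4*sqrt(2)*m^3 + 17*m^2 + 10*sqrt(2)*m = m*(m/2 + sqrt(2)/2)*(m + 2*sqrt(2))*(m + 5*sqrt(2))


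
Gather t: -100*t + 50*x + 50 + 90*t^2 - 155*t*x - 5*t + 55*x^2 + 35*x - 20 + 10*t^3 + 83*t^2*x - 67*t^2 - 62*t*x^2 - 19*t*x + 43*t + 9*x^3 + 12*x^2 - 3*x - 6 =10*t^3 + t^2*(83*x + 23) + t*(-62*x^2 - 174*x - 62) + 9*x^3 + 67*x^2 + 82*x + 24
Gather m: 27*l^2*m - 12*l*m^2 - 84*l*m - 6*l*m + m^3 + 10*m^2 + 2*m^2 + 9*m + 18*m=m^3 + m^2*(12 - 12*l) + m*(27*l^2 - 90*l + 27)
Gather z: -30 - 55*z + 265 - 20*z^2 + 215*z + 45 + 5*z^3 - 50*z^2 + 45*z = 5*z^3 - 70*z^2 + 205*z + 280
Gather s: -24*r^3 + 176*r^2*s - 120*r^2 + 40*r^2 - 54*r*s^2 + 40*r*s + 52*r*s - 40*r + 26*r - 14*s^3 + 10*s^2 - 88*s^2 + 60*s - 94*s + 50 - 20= -24*r^3 - 80*r^2 - 14*r - 14*s^3 + s^2*(-54*r - 78) + s*(176*r^2 + 92*r - 34) + 30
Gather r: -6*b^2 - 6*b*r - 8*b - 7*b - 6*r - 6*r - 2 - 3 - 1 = -6*b^2 - 15*b + r*(-6*b - 12) - 6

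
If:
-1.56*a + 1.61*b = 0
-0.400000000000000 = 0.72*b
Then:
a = -0.57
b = -0.56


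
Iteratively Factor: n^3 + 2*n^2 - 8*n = (n - 2)*(n^2 + 4*n) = (n - 2)*(n + 4)*(n)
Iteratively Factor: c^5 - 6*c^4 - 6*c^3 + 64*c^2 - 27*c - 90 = (c - 3)*(c^4 - 3*c^3 - 15*c^2 + 19*c + 30) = (c - 3)*(c + 1)*(c^3 - 4*c^2 - 11*c + 30) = (c - 3)*(c + 1)*(c + 3)*(c^2 - 7*c + 10) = (c - 3)*(c - 2)*(c + 1)*(c + 3)*(c - 5)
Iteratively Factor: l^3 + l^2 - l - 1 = (l + 1)*(l^2 - 1) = (l + 1)^2*(l - 1)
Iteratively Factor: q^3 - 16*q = (q)*(q^2 - 16) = q*(q + 4)*(q - 4)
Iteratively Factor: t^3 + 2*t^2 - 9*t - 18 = (t - 3)*(t^2 + 5*t + 6) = (t - 3)*(t + 2)*(t + 3)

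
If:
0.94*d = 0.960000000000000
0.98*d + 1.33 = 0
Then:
No Solution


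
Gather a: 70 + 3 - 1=72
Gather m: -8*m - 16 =-8*m - 16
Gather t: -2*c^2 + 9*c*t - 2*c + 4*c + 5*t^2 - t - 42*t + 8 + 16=-2*c^2 + 2*c + 5*t^2 + t*(9*c - 43) + 24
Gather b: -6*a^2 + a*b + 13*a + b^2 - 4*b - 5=-6*a^2 + 13*a + b^2 + b*(a - 4) - 5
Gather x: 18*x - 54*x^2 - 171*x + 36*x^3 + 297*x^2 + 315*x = 36*x^3 + 243*x^2 + 162*x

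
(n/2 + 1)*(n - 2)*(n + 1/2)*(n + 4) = n^4/2 + 9*n^3/4 - n^2 - 9*n - 4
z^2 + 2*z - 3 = (z - 1)*(z + 3)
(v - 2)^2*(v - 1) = v^3 - 5*v^2 + 8*v - 4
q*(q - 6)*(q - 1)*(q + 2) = q^4 - 5*q^3 - 8*q^2 + 12*q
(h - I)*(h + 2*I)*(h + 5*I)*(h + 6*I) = h^4 + 12*I*h^3 - 39*h^2 - 8*I*h - 60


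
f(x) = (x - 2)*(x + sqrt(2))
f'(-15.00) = -30.59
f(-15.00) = 230.96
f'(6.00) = 11.41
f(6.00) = 29.66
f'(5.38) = 10.17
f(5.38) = 22.96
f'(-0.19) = -0.97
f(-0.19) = -2.68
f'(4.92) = 9.25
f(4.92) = 18.50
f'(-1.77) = -4.13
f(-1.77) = 1.34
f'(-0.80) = -2.19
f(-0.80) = -1.72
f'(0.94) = 1.29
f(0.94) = -2.50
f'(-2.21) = -5.01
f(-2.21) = 3.35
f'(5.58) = 10.57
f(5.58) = 25.04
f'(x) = 2*x - 2 + sqrt(2)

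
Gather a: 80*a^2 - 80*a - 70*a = 80*a^2 - 150*a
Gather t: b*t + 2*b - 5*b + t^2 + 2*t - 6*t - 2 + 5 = -3*b + t^2 + t*(b - 4) + 3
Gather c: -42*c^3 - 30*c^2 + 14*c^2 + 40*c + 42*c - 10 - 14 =-42*c^3 - 16*c^2 + 82*c - 24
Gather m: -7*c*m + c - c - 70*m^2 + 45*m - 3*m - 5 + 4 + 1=-70*m^2 + m*(42 - 7*c)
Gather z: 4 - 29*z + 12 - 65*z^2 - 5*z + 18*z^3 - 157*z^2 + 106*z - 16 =18*z^3 - 222*z^2 + 72*z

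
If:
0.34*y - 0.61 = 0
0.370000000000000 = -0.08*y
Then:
No Solution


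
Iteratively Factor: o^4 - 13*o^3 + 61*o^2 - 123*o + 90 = (o - 2)*(o^3 - 11*o^2 + 39*o - 45) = (o - 3)*(o - 2)*(o^2 - 8*o + 15) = (o - 3)^2*(o - 2)*(o - 5)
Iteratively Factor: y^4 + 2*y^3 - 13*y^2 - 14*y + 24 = (y - 3)*(y^3 + 5*y^2 + 2*y - 8) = (y - 3)*(y - 1)*(y^2 + 6*y + 8) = (y - 3)*(y - 1)*(y + 2)*(y + 4)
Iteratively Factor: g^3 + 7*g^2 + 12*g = (g + 3)*(g^2 + 4*g) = (g + 3)*(g + 4)*(g)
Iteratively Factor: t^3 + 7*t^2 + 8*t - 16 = (t + 4)*(t^2 + 3*t - 4) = (t + 4)^2*(t - 1)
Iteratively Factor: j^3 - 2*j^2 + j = (j)*(j^2 - 2*j + 1) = j*(j - 1)*(j - 1)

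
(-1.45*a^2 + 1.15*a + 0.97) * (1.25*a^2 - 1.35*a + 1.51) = -1.8125*a^4 + 3.395*a^3 - 2.5295*a^2 + 0.427*a + 1.4647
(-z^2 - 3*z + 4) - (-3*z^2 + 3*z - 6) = 2*z^2 - 6*z + 10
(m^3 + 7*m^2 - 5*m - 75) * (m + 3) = m^4 + 10*m^3 + 16*m^2 - 90*m - 225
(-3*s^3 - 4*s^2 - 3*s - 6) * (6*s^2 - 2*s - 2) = -18*s^5 - 18*s^4 - 4*s^3 - 22*s^2 + 18*s + 12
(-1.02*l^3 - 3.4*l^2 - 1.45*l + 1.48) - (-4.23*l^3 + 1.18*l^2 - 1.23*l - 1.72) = 3.21*l^3 - 4.58*l^2 - 0.22*l + 3.2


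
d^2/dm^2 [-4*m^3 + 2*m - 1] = -24*m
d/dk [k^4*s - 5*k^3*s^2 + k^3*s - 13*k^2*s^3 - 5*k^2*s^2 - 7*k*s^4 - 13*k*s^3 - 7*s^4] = s*(4*k^3 - 15*k^2*s + 3*k^2 - 26*k*s^2 - 10*k*s - 7*s^3 - 13*s^2)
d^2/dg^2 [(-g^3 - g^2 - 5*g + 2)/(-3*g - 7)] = 2*(9*g^3 + 63*g^2 + 147*g - 74)/(27*g^3 + 189*g^2 + 441*g + 343)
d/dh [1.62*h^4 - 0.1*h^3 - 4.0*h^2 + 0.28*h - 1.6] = 6.48*h^3 - 0.3*h^2 - 8.0*h + 0.28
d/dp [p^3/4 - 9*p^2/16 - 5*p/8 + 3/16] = 3*p^2/4 - 9*p/8 - 5/8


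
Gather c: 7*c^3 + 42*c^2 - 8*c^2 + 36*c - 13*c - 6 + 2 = 7*c^3 + 34*c^2 + 23*c - 4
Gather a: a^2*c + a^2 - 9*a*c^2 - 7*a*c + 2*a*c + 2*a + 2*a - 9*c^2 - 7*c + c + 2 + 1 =a^2*(c + 1) + a*(-9*c^2 - 5*c + 4) - 9*c^2 - 6*c + 3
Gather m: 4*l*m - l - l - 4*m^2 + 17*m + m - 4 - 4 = -2*l - 4*m^2 + m*(4*l + 18) - 8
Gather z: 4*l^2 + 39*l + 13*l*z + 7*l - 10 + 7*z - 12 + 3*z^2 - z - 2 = 4*l^2 + 46*l + 3*z^2 + z*(13*l + 6) - 24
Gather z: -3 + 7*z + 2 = 7*z - 1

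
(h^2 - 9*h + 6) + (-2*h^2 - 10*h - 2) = -h^2 - 19*h + 4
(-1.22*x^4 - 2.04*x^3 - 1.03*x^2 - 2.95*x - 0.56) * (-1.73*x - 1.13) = 2.1106*x^5 + 4.9078*x^4 + 4.0871*x^3 + 6.2674*x^2 + 4.3023*x + 0.6328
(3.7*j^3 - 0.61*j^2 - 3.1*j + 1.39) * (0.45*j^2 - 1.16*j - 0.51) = 1.665*j^5 - 4.5665*j^4 - 2.5744*j^3 + 4.5326*j^2 - 0.0313999999999997*j - 0.7089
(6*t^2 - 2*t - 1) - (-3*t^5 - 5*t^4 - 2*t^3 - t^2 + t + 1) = 3*t^5 + 5*t^4 + 2*t^3 + 7*t^2 - 3*t - 2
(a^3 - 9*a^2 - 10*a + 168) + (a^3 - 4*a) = 2*a^3 - 9*a^2 - 14*a + 168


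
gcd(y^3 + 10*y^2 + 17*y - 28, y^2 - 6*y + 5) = y - 1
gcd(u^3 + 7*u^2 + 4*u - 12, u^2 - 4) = u + 2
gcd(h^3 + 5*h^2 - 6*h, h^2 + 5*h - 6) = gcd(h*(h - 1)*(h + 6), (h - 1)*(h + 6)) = h^2 + 5*h - 6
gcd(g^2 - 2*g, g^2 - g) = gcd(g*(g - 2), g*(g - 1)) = g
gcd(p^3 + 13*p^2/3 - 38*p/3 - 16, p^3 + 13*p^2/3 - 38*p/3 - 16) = p^3 + 13*p^2/3 - 38*p/3 - 16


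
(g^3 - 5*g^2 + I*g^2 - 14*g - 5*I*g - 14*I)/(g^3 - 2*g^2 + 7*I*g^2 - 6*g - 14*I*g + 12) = (g^2 - 5*g - 14)/(g^2 + g*(-2 + 6*I) - 12*I)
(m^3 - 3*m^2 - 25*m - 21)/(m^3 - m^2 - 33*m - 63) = (m + 1)/(m + 3)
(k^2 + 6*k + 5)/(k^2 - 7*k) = (k^2 + 6*k + 5)/(k*(k - 7))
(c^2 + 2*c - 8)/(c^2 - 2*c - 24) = (c - 2)/(c - 6)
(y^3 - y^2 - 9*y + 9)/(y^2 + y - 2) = (y^2 - 9)/(y + 2)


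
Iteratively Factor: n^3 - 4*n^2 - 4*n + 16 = (n - 2)*(n^2 - 2*n - 8) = (n - 2)*(n + 2)*(n - 4)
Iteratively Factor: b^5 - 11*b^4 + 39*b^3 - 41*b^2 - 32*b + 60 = (b - 3)*(b^4 - 8*b^3 + 15*b^2 + 4*b - 20) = (b - 3)*(b - 2)*(b^3 - 6*b^2 + 3*b + 10) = (b - 3)*(b - 2)^2*(b^2 - 4*b - 5) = (b - 3)*(b - 2)^2*(b + 1)*(b - 5)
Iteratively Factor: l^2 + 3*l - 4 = (l + 4)*(l - 1)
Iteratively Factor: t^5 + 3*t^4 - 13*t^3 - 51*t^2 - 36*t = (t + 3)*(t^4 - 13*t^2 - 12*t) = t*(t + 3)*(t^3 - 13*t - 12) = t*(t - 4)*(t + 3)*(t^2 + 4*t + 3) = t*(t - 4)*(t + 3)^2*(t + 1)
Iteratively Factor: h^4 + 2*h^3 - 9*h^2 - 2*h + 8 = (h - 1)*(h^3 + 3*h^2 - 6*h - 8) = (h - 1)*(h + 4)*(h^2 - h - 2) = (h - 1)*(h + 1)*(h + 4)*(h - 2)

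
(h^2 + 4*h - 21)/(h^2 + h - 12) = (h + 7)/(h + 4)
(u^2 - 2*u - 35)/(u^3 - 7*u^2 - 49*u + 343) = (u + 5)/(u^2 - 49)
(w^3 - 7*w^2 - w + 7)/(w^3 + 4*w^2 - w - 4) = (w - 7)/(w + 4)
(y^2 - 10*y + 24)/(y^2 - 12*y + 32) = (y - 6)/(y - 8)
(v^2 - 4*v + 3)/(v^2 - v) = (v - 3)/v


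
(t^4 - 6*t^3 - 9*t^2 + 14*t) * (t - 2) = t^5 - 8*t^4 + 3*t^3 + 32*t^2 - 28*t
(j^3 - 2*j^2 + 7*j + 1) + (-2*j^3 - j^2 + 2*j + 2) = -j^3 - 3*j^2 + 9*j + 3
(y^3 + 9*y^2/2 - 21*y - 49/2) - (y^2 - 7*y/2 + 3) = y^3 + 7*y^2/2 - 35*y/2 - 55/2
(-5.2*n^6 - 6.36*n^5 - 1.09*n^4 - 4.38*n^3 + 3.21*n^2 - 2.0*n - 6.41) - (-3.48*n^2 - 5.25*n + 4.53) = -5.2*n^6 - 6.36*n^5 - 1.09*n^4 - 4.38*n^3 + 6.69*n^2 + 3.25*n - 10.94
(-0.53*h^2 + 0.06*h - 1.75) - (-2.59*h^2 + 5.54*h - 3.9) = 2.06*h^2 - 5.48*h + 2.15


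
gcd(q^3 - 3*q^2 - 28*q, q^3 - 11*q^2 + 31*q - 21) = q - 7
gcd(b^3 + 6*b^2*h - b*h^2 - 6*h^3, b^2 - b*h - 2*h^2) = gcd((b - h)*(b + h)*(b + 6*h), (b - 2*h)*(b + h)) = b + h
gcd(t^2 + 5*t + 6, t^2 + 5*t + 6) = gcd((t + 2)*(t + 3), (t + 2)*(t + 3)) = t^2 + 5*t + 6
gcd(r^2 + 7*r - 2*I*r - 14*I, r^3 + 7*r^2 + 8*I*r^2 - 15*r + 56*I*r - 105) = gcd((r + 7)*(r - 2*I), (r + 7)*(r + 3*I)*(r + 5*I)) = r + 7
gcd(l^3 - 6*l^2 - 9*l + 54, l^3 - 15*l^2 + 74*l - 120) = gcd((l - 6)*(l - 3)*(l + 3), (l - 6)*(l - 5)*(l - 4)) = l - 6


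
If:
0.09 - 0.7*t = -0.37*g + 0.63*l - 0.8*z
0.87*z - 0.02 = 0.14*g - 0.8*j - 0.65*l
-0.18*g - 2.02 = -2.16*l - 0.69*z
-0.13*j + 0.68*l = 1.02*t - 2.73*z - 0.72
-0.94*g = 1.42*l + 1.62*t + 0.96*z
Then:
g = 1.82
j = 0.47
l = 1.48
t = -1.63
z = -1.22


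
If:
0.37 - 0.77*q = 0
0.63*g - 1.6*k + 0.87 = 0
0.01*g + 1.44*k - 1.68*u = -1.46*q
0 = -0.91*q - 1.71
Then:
No Solution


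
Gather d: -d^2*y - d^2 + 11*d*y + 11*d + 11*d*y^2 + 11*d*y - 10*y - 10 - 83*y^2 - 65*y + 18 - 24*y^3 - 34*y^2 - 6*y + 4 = d^2*(-y - 1) + d*(11*y^2 + 22*y + 11) - 24*y^3 - 117*y^2 - 81*y + 12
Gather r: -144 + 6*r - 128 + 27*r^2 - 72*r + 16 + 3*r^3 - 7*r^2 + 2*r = 3*r^3 + 20*r^2 - 64*r - 256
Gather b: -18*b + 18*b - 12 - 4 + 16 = 0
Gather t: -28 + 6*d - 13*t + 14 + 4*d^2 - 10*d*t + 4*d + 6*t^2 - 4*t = 4*d^2 + 10*d + 6*t^2 + t*(-10*d - 17) - 14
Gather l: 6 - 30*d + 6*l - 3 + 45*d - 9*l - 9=15*d - 3*l - 6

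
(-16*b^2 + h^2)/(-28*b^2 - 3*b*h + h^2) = (4*b - h)/(7*b - h)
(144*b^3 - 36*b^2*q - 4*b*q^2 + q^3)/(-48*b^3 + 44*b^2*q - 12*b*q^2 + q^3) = (6*b + q)/(-2*b + q)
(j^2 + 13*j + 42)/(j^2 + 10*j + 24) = (j + 7)/(j + 4)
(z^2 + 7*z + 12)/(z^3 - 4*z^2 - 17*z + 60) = (z + 3)/(z^2 - 8*z + 15)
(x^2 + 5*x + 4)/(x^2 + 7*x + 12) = (x + 1)/(x + 3)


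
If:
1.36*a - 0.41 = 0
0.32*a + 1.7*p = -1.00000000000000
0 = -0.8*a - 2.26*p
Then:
No Solution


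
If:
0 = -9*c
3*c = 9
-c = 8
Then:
No Solution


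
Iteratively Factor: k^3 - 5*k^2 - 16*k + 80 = (k - 4)*(k^2 - k - 20) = (k - 4)*(k + 4)*(k - 5)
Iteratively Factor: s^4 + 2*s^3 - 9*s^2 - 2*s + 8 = (s + 1)*(s^3 + s^2 - 10*s + 8) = (s - 2)*(s + 1)*(s^2 + 3*s - 4) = (s - 2)*(s - 1)*(s + 1)*(s + 4)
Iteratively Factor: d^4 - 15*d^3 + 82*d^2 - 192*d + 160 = (d - 4)*(d^3 - 11*d^2 + 38*d - 40) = (d - 5)*(d - 4)*(d^2 - 6*d + 8) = (d - 5)*(d - 4)*(d - 2)*(d - 4)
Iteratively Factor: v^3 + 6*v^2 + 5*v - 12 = (v - 1)*(v^2 + 7*v + 12) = (v - 1)*(v + 3)*(v + 4)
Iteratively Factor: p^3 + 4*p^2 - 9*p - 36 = (p + 3)*(p^2 + p - 12) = (p + 3)*(p + 4)*(p - 3)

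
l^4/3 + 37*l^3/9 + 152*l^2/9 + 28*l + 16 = (l/3 + 1)*(l + 4/3)*(l + 2)*(l + 6)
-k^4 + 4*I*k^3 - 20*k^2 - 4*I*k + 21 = (k - 7*I)*(k + 3*I)*(I*k - I)*(I*k + I)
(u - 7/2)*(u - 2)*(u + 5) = u^3 - u^2/2 - 41*u/2 + 35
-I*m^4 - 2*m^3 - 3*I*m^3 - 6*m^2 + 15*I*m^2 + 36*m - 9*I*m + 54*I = (m - 3)*(m + 6)*(m - 3*I)*(-I*m + 1)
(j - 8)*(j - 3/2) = j^2 - 19*j/2 + 12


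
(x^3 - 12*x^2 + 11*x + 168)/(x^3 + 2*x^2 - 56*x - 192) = (x^2 - 4*x - 21)/(x^2 + 10*x + 24)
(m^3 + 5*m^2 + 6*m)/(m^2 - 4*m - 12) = m*(m + 3)/(m - 6)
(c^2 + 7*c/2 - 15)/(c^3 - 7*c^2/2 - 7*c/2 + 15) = (c + 6)/(c^2 - c - 6)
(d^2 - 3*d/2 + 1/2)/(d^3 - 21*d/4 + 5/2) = 2*(d - 1)/(2*d^2 + d - 10)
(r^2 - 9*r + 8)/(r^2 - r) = (r - 8)/r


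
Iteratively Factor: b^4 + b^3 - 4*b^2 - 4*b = (b - 2)*(b^3 + 3*b^2 + 2*b) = b*(b - 2)*(b^2 + 3*b + 2) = b*(b - 2)*(b + 2)*(b + 1)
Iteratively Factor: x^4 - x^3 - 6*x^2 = (x)*(x^3 - x^2 - 6*x) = x*(x + 2)*(x^2 - 3*x) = x^2*(x + 2)*(x - 3)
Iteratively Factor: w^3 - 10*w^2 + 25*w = (w - 5)*(w^2 - 5*w) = w*(w - 5)*(w - 5)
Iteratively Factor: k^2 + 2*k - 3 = (k + 3)*(k - 1)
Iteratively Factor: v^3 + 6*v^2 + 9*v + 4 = (v + 1)*(v^2 + 5*v + 4) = (v + 1)*(v + 4)*(v + 1)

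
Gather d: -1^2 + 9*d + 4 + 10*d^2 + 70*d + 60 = 10*d^2 + 79*d + 63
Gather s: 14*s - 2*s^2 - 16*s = -2*s^2 - 2*s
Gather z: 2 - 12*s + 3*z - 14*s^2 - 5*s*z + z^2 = -14*s^2 - 12*s + z^2 + z*(3 - 5*s) + 2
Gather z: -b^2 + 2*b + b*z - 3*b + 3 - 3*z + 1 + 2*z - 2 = -b^2 - b + z*(b - 1) + 2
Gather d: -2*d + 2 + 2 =4 - 2*d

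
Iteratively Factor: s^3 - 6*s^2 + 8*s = (s - 2)*(s^2 - 4*s) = (s - 4)*(s - 2)*(s)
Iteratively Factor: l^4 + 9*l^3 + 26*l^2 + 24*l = (l + 3)*(l^3 + 6*l^2 + 8*l) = (l + 3)*(l + 4)*(l^2 + 2*l) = (l + 2)*(l + 3)*(l + 4)*(l)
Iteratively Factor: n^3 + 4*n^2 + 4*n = (n)*(n^2 + 4*n + 4) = n*(n + 2)*(n + 2)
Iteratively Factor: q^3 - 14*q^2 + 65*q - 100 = (q - 4)*(q^2 - 10*q + 25) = (q - 5)*(q - 4)*(q - 5)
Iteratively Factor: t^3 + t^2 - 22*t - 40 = (t + 4)*(t^2 - 3*t - 10) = (t + 2)*(t + 4)*(t - 5)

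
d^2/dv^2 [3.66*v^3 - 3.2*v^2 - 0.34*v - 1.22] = 21.96*v - 6.4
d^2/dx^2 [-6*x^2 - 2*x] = -12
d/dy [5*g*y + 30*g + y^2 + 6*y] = 5*g + 2*y + 6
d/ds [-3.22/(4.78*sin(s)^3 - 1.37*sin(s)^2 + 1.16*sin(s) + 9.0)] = (46.1748*sin(s)^2 - 8.8228*sin(s) + 3.7352)*cos(s)/(4.78*sin(s)^3 - 1.37*sin(s)^2 + 1.16*sin(s) + 9.0)^2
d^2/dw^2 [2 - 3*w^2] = -6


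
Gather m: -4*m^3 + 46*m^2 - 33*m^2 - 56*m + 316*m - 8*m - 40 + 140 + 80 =-4*m^3 + 13*m^2 + 252*m + 180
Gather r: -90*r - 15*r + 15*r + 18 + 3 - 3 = 18 - 90*r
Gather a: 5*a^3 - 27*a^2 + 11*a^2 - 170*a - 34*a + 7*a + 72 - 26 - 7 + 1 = 5*a^3 - 16*a^2 - 197*a + 40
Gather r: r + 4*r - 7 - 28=5*r - 35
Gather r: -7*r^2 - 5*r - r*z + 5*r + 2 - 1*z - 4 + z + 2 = -7*r^2 - r*z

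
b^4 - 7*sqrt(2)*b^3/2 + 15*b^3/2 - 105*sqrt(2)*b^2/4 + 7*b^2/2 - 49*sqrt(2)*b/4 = b*(b + 1/2)*(b + 7)*(b - 7*sqrt(2)/2)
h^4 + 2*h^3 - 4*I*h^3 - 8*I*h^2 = h^2*(h + 2)*(h - 4*I)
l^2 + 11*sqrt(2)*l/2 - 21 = (l - 3*sqrt(2)/2)*(l + 7*sqrt(2))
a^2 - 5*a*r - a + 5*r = (a - 1)*(a - 5*r)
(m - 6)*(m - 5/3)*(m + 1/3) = m^3 - 22*m^2/3 + 67*m/9 + 10/3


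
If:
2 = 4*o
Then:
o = 1/2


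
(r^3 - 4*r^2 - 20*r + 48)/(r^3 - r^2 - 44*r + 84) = (r + 4)/(r + 7)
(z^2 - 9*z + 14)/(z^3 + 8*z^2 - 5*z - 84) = (z^2 - 9*z + 14)/(z^3 + 8*z^2 - 5*z - 84)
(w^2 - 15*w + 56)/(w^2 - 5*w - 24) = (w - 7)/(w + 3)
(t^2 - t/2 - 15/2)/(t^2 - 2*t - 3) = (t + 5/2)/(t + 1)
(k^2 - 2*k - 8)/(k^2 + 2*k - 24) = (k + 2)/(k + 6)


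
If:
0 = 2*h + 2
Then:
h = -1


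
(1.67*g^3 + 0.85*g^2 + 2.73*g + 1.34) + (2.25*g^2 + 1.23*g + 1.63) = 1.67*g^3 + 3.1*g^2 + 3.96*g + 2.97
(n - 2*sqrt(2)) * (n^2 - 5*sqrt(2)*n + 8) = n^3 - 7*sqrt(2)*n^2 + 28*n - 16*sqrt(2)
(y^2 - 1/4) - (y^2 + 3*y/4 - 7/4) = 3/2 - 3*y/4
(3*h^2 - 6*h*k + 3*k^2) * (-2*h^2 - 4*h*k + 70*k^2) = -6*h^4 + 228*h^2*k^2 - 432*h*k^3 + 210*k^4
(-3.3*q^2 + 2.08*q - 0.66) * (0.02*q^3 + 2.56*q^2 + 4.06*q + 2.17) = -0.066*q^5 - 8.4064*q^4 - 8.0864*q^3 - 0.405800000000001*q^2 + 1.834*q - 1.4322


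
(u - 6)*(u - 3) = u^2 - 9*u + 18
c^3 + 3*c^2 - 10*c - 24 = (c - 3)*(c + 2)*(c + 4)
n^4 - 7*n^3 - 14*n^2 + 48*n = n*(n - 8)*(n - 2)*(n + 3)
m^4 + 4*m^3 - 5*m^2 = m^2*(m - 1)*(m + 5)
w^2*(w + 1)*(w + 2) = w^4 + 3*w^3 + 2*w^2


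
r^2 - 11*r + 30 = (r - 6)*(r - 5)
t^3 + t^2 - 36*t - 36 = (t - 6)*(t + 1)*(t + 6)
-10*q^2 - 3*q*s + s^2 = (-5*q + s)*(2*q + s)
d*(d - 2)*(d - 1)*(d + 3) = d^4 - 7*d^2 + 6*d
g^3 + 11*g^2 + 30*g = g*(g + 5)*(g + 6)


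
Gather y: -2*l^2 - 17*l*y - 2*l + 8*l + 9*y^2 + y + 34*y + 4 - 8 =-2*l^2 + 6*l + 9*y^2 + y*(35 - 17*l) - 4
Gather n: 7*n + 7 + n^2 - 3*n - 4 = n^2 + 4*n + 3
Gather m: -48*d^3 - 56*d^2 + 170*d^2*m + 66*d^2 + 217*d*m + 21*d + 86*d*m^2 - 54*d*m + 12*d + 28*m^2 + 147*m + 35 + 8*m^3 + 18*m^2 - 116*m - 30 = -48*d^3 + 10*d^2 + 33*d + 8*m^3 + m^2*(86*d + 46) + m*(170*d^2 + 163*d + 31) + 5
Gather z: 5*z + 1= 5*z + 1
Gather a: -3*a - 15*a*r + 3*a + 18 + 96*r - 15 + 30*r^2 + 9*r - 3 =-15*a*r + 30*r^2 + 105*r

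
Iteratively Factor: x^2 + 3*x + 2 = (x + 1)*(x + 2)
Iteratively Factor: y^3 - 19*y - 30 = (y + 2)*(y^2 - 2*y - 15) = (y - 5)*(y + 2)*(y + 3)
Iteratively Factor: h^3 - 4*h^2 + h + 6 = (h - 2)*(h^2 - 2*h - 3) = (h - 3)*(h - 2)*(h + 1)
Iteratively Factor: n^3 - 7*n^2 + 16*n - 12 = (n - 2)*(n^2 - 5*n + 6) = (n - 2)^2*(n - 3)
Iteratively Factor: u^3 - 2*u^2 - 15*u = (u)*(u^2 - 2*u - 15) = u*(u + 3)*(u - 5)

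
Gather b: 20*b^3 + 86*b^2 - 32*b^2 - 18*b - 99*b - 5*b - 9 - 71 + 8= 20*b^3 + 54*b^2 - 122*b - 72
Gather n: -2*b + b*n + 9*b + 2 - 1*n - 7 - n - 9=7*b + n*(b - 2) - 14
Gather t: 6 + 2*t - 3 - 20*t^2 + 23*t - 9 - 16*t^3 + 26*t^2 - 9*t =-16*t^3 + 6*t^2 + 16*t - 6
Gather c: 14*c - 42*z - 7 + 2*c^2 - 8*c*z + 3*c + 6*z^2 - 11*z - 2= 2*c^2 + c*(17 - 8*z) + 6*z^2 - 53*z - 9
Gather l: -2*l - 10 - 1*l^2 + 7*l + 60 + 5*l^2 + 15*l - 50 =4*l^2 + 20*l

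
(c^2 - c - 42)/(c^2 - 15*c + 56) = (c + 6)/(c - 8)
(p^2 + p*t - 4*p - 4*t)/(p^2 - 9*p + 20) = (p + t)/(p - 5)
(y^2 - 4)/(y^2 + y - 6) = (y + 2)/(y + 3)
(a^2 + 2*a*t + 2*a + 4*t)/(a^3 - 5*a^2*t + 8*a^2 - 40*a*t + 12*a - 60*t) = (-a - 2*t)/(-a^2 + 5*a*t - 6*a + 30*t)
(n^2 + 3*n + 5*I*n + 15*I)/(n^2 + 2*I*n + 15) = (n + 3)/(n - 3*I)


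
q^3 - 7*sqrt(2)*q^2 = q^2*(q - 7*sqrt(2))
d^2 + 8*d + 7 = (d + 1)*(d + 7)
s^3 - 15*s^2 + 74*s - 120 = (s - 6)*(s - 5)*(s - 4)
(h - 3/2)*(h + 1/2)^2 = h^3 - h^2/2 - 5*h/4 - 3/8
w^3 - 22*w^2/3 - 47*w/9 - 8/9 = (w - 8)*(w + 1/3)^2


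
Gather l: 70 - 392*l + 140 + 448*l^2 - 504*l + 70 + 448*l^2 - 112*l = 896*l^2 - 1008*l + 280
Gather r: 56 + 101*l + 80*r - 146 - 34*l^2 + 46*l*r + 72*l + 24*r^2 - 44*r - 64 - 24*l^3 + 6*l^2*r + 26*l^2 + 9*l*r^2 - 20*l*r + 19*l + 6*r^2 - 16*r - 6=-24*l^3 - 8*l^2 + 192*l + r^2*(9*l + 30) + r*(6*l^2 + 26*l + 20) - 160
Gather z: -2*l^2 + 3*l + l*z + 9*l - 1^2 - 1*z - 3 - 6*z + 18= -2*l^2 + 12*l + z*(l - 7) + 14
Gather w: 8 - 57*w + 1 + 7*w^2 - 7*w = 7*w^2 - 64*w + 9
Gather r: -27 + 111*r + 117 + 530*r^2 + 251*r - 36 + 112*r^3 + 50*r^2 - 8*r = 112*r^3 + 580*r^2 + 354*r + 54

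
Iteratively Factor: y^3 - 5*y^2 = (y)*(y^2 - 5*y) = y*(y - 5)*(y)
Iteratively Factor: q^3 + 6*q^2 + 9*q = (q)*(q^2 + 6*q + 9) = q*(q + 3)*(q + 3)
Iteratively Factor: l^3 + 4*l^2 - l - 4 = (l + 4)*(l^2 - 1) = (l - 1)*(l + 4)*(l + 1)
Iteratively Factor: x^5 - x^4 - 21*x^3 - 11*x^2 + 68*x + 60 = (x - 2)*(x^4 + x^3 - 19*x^2 - 49*x - 30) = (x - 5)*(x - 2)*(x^3 + 6*x^2 + 11*x + 6) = (x - 5)*(x - 2)*(x + 2)*(x^2 + 4*x + 3) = (x - 5)*(x - 2)*(x + 2)*(x + 3)*(x + 1)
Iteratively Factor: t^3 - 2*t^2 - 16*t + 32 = (t - 4)*(t^2 + 2*t - 8) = (t - 4)*(t - 2)*(t + 4)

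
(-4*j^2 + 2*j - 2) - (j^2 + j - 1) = -5*j^2 + j - 1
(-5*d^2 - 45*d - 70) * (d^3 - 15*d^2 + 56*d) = -5*d^5 + 30*d^4 + 325*d^3 - 1470*d^2 - 3920*d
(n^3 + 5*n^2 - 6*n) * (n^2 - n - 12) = n^5 + 4*n^4 - 23*n^3 - 54*n^2 + 72*n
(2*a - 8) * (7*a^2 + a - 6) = 14*a^3 - 54*a^2 - 20*a + 48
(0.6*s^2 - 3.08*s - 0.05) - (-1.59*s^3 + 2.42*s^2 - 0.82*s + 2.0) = 1.59*s^3 - 1.82*s^2 - 2.26*s - 2.05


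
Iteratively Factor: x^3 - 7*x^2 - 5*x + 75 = (x - 5)*(x^2 - 2*x - 15) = (x - 5)*(x + 3)*(x - 5)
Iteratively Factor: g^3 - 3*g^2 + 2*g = (g - 1)*(g^2 - 2*g) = (g - 2)*(g - 1)*(g)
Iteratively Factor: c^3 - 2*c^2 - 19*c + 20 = (c - 1)*(c^2 - c - 20) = (c - 1)*(c + 4)*(c - 5)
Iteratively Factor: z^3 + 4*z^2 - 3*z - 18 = (z + 3)*(z^2 + z - 6) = (z - 2)*(z + 3)*(z + 3)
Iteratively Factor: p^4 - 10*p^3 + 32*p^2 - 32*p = (p)*(p^3 - 10*p^2 + 32*p - 32) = p*(p - 4)*(p^2 - 6*p + 8) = p*(p - 4)*(p - 2)*(p - 4)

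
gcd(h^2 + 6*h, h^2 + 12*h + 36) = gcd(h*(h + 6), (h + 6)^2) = h + 6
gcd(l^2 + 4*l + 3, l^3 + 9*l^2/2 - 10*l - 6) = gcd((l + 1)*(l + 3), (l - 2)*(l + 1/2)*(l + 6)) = 1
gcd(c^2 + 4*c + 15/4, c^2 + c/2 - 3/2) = c + 3/2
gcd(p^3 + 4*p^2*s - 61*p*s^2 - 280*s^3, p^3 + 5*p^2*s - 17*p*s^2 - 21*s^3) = p + 7*s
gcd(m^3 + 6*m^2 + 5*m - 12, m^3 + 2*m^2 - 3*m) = m^2 + 2*m - 3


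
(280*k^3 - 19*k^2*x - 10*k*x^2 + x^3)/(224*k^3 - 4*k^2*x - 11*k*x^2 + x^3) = (5*k + x)/(4*k + x)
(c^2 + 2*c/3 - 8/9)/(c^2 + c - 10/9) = (3*c + 4)/(3*c + 5)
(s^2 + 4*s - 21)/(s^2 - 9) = (s + 7)/(s + 3)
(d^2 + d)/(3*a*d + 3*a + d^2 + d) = d/(3*a + d)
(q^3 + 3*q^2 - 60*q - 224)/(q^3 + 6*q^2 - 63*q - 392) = (q + 4)/(q + 7)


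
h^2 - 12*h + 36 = (h - 6)^2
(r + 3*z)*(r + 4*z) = r^2 + 7*r*z + 12*z^2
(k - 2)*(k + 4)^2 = k^3 + 6*k^2 - 32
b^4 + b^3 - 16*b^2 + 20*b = b*(b - 2)^2*(b + 5)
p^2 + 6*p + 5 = (p + 1)*(p + 5)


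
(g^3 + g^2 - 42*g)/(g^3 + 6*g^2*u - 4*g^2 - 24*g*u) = (g^2 + g - 42)/(g^2 + 6*g*u - 4*g - 24*u)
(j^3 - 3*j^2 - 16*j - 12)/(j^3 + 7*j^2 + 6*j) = (j^2 - 4*j - 12)/(j*(j + 6))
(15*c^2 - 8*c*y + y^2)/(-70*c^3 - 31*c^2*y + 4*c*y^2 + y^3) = (-3*c + y)/(14*c^2 + 9*c*y + y^2)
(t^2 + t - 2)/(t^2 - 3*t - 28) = (-t^2 - t + 2)/(-t^2 + 3*t + 28)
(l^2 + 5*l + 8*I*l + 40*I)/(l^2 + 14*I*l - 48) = (l + 5)/(l + 6*I)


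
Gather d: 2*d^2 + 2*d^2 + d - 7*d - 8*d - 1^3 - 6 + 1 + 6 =4*d^2 - 14*d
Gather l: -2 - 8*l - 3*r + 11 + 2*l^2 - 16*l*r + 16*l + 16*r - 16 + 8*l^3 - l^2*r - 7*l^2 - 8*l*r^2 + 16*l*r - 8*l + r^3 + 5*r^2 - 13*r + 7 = 8*l^3 + l^2*(-r - 5) - 8*l*r^2 + r^3 + 5*r^2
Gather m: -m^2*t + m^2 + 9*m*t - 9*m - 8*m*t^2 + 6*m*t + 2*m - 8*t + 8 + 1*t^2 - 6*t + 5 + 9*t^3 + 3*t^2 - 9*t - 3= m^2*(1 - t) + m*(-8*t^2 + 15*t - 7) + 9*t^3 + 4*t^2 - 23*t + 10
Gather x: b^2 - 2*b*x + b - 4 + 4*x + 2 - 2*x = b^2 + b + x*(2 - 2*b) - 2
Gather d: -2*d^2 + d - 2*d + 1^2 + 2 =-2*d^2 - d + 3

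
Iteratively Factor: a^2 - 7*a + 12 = (a - 3)*(a - 4)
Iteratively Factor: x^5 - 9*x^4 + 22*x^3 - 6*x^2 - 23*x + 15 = (x - 3)*(x^4 - 6*x^3 + 4*x^2 + 6*x - 5) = (x - 3)*(x - 1)*(x^3 - 5*x^2 - x + 5) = (x - 5)*(x - 3)*(x - 1)*(x^2 - 1) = (x - 5)*(x - 3)*(x - 1)*(x + 1)*(x - 1)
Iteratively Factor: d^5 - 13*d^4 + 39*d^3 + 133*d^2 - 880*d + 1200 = (d - 3)*(d^4 - 10*d^3 + 9*d^2 + 160*d - 400) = (d - 5)*(d - 3)*(d^3 - 5*d^2 - 16*d + 80) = (d - 5)^2*(d - 3)*(d^2 - 16) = (d - 5)^2*(d - 4)*(d - 3)*(d + 4)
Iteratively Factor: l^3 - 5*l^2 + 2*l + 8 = (l + 1)*(l^2 - 6*l + 8) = (l - 2)*(l + 1)*(l - 4)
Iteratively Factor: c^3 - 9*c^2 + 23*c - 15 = (c - 5)*(c^2 - 4*c + 3) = (c - 5)*(c - 1)*(c - 3)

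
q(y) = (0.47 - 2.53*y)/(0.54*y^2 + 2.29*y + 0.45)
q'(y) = (0.47 - 2.53*y)*(-1.08*y - 2.29)/(0.54*y^2 + 2.29*y + 0.45)^2 - 2.53/(0.54*y^2 + 2.29*y + 0.45)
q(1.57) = -0.65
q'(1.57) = 0.01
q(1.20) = -0.65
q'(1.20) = -0.05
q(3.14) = -0.58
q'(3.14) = 0.06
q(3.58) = -0.55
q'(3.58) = 0.06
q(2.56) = -0.61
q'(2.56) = 0.06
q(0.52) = -0.47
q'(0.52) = -0.66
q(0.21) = -0.06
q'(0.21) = -2.48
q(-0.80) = -2.41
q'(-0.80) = -0.87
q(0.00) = 1.04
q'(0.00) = -10.94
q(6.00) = -0.44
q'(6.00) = 0.04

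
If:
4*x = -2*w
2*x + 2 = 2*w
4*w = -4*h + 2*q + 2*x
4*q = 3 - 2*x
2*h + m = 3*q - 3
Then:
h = -3/8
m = 1/2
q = 11/12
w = 2/3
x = -1/3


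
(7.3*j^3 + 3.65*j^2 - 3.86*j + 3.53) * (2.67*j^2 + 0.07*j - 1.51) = 19.491*j^5 + 10.2565*j^4 - 21.0737*j^3 + 3.6434*j^2 + 6.0757*j - 5.3303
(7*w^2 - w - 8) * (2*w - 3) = 14*w^3 - 23*w^2 - 13*w + 24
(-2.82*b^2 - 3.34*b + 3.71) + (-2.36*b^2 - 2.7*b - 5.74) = -5.18*b^2 - 6.04*b - 2.03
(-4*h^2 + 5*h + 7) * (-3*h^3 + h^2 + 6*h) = 12*h^5 - 19*h^4 - 40*h^3 + 37*h^2 + 42*h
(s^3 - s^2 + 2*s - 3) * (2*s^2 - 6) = 2*s^5 - 2*s^4 - 2*s^3 - 12*s + 18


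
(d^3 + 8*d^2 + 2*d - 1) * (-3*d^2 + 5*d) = -3*d^5 - 19*d^4 + 34*d^3 + 13*d^2 - 5*d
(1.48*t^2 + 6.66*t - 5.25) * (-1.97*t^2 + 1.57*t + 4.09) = -2.9156*t^4 - 10.7966*t^3 + 26.8519*t^2 + 18.9969*t - 21.4725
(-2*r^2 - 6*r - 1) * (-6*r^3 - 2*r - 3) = 12*r^5 + 36*r^4 + 10*r^3 + 18*r^2 + 20*r + 3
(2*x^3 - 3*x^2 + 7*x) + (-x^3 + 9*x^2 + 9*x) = x^3 + 6*x^2 + 16*x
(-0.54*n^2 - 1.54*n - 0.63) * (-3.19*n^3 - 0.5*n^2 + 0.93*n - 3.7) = 1.7226*n^5 + 5.1826*n^4 + 2.2775*n^3 + 0.8808*n^2 + 5.1121*n + 2.331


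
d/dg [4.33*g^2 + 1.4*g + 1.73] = 8.66*g + 1.4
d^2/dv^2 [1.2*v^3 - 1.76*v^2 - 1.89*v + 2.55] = 7.2*v - 3.52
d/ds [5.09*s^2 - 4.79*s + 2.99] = 10.18*s - 4.79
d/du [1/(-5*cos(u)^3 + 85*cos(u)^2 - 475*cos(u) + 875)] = (19 - 3*cos(u))*sin(u)/(5*(cos(u) - 7)^2*(cos(u) - 5)^3)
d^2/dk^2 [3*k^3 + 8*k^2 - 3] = 18*k + 16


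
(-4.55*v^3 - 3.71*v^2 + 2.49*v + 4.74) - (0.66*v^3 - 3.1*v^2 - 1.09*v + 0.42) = -5.21*v^3 - 0.61*v^2 + 3.58*v + 4.32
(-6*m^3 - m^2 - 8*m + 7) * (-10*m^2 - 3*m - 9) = 60*m^5 + 28*m^4 + 137*m^3 - 37*m^2 + 51*m - 63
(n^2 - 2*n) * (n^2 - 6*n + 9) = n^4 - 8*n^3 + 21*n^2 - 18*n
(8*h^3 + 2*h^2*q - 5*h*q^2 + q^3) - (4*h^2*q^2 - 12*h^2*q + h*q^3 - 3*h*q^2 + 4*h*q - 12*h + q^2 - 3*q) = 8*h^3 - 4*h^2*q^2 + 14*h^2*q - h*q^3 - 2*h*q^2 - 4*h*q + 12*h + q^3 - q^2 + 3*q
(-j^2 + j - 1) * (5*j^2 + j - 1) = -5*j^4 + 4*j^3 - 3*j^2 - 2*j + 1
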